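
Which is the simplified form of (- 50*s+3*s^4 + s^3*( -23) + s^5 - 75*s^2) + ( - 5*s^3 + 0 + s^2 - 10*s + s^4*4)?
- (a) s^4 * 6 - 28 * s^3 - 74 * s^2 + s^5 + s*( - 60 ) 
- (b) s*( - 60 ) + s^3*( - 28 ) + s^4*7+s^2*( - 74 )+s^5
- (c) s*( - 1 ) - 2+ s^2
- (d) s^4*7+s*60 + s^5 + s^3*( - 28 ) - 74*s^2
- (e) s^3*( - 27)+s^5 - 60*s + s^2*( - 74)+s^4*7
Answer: b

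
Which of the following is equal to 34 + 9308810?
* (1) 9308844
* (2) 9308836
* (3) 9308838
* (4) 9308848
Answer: 1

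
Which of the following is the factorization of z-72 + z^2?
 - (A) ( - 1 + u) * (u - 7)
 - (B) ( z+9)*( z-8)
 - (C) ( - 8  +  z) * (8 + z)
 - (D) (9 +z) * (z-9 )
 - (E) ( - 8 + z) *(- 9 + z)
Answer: B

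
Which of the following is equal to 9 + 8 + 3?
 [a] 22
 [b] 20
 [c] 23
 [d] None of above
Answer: b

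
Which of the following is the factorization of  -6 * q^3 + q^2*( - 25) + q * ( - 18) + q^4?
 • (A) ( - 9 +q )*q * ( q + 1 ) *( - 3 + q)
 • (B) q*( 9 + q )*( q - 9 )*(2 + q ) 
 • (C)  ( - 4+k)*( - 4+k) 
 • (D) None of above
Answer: D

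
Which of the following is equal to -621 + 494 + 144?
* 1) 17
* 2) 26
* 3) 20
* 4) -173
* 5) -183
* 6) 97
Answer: 1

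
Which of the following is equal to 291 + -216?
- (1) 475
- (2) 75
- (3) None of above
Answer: 2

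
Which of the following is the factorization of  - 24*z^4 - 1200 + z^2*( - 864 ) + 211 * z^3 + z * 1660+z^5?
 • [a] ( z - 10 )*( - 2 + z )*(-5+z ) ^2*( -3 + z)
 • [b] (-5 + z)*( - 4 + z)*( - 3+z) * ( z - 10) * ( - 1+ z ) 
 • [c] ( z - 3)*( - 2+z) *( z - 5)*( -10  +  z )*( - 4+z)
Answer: c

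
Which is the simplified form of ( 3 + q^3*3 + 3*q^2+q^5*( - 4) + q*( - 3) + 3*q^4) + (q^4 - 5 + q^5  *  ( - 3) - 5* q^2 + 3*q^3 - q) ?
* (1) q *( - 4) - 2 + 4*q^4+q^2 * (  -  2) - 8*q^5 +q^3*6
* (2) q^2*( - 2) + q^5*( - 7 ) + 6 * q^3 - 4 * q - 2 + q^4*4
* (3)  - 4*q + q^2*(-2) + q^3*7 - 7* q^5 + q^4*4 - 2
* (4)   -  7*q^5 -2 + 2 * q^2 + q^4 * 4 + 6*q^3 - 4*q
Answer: 2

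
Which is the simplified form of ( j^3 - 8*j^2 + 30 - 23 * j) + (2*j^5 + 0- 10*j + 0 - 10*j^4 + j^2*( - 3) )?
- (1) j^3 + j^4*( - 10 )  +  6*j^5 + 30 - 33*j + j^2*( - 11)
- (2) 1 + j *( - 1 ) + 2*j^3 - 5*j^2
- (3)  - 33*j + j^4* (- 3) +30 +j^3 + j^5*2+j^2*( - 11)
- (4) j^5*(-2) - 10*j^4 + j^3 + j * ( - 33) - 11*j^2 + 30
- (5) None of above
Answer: 5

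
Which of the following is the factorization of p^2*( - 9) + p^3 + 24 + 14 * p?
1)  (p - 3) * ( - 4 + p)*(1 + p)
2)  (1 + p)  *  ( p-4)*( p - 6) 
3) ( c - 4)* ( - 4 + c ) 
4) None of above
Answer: 2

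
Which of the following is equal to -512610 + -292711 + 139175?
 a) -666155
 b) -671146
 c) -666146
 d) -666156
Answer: c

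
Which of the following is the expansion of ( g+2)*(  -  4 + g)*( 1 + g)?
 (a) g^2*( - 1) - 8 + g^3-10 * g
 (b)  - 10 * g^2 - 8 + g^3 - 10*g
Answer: a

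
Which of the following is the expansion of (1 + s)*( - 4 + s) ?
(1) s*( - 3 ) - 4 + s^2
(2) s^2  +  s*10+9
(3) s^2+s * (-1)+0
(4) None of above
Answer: 1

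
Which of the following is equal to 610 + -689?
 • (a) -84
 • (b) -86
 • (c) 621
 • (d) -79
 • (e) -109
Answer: d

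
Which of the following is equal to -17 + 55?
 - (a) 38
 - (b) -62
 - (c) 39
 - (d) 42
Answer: a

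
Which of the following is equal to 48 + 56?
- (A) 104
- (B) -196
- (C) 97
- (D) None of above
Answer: A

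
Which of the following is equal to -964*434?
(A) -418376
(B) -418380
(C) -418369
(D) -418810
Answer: A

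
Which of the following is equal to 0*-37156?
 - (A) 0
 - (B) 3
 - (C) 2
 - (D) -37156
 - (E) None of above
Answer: A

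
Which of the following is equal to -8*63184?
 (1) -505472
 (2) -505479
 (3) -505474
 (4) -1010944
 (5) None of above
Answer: 1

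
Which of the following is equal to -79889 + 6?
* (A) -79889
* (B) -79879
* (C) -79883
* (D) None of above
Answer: C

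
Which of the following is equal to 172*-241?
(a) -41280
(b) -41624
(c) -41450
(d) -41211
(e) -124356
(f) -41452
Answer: f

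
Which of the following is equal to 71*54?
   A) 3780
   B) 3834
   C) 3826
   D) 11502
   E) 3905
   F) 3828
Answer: B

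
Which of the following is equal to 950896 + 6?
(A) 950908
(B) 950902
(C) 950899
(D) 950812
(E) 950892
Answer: B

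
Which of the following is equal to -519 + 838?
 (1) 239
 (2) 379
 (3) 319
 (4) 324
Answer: 3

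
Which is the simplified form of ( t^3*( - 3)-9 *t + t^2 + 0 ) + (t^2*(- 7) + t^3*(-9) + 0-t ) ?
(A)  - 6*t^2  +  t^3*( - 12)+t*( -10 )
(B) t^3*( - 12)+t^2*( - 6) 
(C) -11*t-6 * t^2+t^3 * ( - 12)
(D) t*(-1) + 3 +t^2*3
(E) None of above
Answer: A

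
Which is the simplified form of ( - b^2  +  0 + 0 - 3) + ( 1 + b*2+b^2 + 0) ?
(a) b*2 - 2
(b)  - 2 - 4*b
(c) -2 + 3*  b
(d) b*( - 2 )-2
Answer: a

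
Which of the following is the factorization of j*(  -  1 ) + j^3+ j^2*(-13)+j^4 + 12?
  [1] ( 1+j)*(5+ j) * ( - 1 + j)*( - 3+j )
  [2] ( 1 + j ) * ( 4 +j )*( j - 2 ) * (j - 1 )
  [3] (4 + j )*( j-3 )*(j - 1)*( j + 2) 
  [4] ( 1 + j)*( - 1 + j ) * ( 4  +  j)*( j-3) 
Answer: 4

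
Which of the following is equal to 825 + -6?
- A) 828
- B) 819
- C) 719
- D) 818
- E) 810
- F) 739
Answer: B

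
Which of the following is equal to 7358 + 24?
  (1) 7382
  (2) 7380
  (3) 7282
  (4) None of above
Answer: 1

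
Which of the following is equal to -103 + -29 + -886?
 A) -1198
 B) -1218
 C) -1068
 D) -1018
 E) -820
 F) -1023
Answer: D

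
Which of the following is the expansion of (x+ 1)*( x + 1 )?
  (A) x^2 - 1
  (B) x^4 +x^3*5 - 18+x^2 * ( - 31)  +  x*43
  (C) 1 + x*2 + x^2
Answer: C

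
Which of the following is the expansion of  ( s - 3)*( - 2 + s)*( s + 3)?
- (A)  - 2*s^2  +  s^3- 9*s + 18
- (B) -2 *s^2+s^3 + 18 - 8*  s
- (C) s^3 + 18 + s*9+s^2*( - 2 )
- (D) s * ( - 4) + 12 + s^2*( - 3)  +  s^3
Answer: A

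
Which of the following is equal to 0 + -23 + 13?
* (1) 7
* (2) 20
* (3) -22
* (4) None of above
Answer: 4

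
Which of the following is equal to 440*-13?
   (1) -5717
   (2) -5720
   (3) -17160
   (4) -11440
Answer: 2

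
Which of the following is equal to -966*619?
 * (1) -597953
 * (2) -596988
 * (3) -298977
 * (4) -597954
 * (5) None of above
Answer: 4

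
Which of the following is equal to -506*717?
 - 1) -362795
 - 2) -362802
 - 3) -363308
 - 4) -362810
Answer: 2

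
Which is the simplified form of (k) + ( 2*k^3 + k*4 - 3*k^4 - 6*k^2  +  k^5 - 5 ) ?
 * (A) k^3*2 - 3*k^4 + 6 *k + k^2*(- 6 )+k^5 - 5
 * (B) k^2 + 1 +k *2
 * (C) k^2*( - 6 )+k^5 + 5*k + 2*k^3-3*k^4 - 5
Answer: C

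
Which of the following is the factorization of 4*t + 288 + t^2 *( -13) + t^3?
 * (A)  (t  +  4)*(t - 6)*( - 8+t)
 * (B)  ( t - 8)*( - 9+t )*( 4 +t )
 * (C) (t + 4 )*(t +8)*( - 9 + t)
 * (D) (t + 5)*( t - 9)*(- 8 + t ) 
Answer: B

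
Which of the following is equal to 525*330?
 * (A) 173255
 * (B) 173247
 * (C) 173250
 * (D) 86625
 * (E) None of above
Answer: C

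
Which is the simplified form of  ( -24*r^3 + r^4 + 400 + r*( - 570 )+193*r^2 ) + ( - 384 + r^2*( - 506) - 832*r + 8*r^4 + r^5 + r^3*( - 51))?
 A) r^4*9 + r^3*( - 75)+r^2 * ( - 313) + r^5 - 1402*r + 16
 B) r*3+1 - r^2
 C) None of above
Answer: A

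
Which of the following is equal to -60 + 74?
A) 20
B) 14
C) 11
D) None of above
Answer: B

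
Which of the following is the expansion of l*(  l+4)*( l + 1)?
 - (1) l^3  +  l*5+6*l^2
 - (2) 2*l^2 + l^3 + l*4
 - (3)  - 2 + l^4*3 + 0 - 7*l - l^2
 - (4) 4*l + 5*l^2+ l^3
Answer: 4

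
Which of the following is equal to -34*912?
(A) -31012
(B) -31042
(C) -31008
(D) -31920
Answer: C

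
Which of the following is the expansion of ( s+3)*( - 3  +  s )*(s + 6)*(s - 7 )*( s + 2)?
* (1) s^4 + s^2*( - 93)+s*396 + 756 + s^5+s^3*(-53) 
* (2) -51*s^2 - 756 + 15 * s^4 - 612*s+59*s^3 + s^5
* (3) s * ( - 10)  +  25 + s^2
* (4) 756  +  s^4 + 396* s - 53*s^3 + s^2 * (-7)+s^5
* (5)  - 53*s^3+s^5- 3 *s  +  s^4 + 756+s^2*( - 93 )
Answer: 1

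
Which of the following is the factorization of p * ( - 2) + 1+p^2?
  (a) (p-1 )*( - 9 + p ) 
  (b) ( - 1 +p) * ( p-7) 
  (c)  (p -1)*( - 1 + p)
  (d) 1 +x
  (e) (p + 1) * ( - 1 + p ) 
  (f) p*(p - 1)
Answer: c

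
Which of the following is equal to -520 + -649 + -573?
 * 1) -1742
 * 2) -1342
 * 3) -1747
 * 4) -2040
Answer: 1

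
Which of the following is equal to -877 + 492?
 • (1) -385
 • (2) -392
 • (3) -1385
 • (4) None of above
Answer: 1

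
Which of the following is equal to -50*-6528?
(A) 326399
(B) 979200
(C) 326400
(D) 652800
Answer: C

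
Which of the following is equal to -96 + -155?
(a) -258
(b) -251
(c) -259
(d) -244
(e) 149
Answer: b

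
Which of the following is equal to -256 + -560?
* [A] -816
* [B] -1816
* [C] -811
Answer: A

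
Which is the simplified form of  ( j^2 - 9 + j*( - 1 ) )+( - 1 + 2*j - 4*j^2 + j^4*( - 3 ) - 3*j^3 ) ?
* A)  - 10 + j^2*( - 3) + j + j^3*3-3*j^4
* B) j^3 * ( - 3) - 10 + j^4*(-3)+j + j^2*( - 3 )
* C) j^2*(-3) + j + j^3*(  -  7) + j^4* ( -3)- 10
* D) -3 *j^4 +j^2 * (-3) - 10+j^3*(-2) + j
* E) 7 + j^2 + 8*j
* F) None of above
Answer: B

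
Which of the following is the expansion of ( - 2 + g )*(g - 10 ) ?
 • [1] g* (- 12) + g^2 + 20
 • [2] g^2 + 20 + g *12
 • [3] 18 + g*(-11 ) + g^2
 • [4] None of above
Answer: 1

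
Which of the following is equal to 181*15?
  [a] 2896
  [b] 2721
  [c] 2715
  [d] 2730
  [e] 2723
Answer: c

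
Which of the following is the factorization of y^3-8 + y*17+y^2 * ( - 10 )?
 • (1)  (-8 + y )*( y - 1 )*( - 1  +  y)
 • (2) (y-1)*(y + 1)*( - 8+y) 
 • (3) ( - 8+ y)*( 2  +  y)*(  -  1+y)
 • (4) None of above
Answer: 1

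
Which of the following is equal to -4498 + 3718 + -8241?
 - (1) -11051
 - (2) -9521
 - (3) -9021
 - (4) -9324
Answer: 3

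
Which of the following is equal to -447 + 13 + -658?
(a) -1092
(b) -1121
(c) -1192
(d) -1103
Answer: a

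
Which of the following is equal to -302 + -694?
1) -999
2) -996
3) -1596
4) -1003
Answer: 2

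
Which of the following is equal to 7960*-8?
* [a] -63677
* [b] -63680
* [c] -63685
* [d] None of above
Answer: b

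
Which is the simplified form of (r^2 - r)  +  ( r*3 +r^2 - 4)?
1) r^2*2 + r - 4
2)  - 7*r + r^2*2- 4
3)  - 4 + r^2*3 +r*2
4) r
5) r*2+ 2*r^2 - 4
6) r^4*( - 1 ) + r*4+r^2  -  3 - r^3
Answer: 5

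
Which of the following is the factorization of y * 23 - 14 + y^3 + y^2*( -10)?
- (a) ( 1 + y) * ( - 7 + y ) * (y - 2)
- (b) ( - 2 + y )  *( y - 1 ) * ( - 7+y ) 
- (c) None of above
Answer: b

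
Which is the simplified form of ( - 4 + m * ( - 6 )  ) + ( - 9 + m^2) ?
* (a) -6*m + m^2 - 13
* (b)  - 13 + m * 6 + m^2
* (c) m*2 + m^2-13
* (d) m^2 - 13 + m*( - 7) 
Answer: a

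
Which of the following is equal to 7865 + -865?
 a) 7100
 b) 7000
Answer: b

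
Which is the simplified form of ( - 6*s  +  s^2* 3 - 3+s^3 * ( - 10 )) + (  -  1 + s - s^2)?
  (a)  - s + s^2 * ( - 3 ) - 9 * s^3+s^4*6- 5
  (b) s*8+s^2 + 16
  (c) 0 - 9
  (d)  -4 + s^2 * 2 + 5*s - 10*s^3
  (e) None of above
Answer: e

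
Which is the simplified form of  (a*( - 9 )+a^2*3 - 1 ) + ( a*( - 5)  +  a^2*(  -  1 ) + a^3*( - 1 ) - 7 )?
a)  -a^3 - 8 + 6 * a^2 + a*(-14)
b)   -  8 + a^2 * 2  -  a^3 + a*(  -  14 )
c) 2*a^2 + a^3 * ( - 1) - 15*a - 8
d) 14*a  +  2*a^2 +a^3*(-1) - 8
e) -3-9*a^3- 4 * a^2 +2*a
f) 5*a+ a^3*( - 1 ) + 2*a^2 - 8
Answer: b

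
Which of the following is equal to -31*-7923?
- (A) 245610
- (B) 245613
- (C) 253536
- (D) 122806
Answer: B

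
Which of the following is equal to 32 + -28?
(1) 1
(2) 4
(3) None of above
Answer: 2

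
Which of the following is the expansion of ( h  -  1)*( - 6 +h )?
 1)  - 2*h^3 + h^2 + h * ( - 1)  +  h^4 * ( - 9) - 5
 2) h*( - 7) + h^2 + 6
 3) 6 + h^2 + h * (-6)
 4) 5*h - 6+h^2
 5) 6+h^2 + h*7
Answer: 2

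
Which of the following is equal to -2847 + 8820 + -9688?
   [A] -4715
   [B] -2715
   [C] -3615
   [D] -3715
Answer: D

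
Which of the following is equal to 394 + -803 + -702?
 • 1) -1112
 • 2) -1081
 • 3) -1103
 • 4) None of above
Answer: 4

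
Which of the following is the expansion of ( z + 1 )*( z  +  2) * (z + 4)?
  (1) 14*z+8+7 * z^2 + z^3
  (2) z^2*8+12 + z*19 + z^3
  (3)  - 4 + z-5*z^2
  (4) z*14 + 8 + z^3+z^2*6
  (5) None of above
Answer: 1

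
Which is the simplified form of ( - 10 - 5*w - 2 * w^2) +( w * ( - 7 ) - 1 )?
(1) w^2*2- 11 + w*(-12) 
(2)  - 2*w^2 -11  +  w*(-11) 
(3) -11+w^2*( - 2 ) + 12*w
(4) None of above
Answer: 4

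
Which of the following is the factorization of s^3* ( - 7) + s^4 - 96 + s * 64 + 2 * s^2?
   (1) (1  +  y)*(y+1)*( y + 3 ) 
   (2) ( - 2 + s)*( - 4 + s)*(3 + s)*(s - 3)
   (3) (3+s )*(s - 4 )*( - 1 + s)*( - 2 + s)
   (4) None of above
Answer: 4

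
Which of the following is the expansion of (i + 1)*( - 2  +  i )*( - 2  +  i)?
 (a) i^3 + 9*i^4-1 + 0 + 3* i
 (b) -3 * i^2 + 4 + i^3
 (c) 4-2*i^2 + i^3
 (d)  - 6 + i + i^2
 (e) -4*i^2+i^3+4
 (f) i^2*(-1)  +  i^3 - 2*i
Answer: b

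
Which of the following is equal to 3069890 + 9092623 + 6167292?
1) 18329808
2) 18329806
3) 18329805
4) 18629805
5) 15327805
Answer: 3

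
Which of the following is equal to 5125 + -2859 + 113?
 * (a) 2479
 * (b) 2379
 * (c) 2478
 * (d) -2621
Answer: b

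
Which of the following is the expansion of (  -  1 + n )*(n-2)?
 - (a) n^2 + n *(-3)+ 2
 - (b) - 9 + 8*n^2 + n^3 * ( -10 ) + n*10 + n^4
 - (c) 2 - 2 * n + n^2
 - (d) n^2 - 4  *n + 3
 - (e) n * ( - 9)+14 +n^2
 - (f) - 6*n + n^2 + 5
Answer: a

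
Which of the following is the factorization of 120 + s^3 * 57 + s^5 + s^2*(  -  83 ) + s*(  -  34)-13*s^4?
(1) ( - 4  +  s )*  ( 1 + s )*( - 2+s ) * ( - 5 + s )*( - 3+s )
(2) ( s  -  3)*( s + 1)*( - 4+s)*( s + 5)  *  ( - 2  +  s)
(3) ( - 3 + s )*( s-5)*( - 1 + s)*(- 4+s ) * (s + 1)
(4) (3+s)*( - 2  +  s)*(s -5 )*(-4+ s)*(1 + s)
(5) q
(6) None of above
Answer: 1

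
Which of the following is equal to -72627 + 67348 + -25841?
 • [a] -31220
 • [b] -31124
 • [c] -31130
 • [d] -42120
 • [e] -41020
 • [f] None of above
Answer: f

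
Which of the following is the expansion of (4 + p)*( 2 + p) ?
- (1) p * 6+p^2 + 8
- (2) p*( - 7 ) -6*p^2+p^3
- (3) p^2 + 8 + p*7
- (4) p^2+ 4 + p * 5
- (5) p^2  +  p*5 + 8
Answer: 1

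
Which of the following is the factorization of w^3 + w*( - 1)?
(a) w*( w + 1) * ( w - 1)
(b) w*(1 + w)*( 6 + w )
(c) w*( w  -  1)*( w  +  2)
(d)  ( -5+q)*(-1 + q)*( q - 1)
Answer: a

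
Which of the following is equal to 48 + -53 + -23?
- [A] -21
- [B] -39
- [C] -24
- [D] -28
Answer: D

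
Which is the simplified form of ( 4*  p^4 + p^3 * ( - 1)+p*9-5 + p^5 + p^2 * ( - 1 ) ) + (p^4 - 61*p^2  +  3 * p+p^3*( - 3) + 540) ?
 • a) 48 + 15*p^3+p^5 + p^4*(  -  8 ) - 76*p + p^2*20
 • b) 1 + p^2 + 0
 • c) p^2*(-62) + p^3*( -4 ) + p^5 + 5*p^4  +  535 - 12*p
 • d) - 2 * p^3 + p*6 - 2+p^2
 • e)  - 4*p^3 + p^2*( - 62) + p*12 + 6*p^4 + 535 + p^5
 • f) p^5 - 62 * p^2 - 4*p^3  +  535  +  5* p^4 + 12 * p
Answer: f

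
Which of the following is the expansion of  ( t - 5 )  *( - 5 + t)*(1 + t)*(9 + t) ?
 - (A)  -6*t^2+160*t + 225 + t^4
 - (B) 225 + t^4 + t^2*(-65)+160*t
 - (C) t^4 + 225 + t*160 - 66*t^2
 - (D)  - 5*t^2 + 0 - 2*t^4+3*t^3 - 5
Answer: C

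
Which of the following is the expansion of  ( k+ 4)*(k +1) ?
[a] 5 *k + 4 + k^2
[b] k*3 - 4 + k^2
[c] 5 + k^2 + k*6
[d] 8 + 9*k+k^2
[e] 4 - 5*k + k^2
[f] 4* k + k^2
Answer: a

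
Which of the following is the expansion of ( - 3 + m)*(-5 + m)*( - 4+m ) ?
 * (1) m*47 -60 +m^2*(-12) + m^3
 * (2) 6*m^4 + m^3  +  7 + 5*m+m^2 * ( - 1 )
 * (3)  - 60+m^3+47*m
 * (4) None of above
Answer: 1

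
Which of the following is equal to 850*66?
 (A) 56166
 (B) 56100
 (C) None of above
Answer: B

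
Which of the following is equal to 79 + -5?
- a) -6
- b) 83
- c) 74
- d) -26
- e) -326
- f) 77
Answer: c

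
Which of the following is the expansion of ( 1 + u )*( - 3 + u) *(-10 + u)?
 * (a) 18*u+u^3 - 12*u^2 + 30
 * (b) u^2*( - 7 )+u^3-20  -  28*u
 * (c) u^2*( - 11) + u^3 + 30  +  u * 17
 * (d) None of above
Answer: d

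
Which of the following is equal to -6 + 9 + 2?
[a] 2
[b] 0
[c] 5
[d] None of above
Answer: c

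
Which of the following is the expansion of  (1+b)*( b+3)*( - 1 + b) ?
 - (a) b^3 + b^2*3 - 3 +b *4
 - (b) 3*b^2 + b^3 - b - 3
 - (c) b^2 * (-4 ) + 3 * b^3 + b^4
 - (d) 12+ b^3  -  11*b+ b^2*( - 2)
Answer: b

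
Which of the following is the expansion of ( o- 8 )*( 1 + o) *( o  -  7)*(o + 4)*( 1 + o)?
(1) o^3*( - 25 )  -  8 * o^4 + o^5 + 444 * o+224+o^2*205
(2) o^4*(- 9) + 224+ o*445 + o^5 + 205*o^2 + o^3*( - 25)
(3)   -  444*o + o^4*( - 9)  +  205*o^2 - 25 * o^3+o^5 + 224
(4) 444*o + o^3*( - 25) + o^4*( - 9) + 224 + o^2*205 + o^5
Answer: 4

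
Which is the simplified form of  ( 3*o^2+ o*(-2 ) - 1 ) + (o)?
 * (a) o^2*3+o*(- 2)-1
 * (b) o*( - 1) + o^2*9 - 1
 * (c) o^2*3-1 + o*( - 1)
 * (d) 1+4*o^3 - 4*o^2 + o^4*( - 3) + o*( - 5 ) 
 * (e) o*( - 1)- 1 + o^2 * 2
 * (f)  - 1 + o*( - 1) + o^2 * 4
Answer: c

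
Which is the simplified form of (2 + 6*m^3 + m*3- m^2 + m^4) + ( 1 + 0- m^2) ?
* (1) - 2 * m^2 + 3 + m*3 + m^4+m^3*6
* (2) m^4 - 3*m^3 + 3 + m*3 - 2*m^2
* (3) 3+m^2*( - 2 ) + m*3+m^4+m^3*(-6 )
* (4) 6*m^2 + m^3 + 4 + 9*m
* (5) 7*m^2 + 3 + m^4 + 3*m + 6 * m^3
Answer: 1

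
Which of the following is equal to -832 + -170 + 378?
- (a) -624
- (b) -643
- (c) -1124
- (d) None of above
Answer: a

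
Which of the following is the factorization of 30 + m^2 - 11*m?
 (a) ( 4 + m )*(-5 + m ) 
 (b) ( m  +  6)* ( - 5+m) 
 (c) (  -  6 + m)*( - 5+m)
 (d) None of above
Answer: c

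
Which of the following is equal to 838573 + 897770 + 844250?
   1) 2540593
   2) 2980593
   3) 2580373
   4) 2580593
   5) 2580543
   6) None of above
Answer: 4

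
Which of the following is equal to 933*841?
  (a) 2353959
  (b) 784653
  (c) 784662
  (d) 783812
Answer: b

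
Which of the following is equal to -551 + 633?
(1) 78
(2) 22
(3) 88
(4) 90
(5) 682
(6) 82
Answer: 6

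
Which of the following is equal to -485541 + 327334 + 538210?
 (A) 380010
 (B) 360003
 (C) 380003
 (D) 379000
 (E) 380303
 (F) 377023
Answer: C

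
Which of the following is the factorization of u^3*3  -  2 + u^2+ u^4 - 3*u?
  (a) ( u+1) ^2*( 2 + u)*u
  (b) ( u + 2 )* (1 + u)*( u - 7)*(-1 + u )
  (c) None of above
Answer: c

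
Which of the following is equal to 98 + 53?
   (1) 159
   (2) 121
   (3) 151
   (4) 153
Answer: 3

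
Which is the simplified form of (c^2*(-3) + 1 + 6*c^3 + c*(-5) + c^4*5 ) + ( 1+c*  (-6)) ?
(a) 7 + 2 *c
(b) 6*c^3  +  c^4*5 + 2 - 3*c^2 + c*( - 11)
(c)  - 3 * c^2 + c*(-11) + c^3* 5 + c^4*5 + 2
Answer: b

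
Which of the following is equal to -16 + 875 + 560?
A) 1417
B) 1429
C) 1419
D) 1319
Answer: C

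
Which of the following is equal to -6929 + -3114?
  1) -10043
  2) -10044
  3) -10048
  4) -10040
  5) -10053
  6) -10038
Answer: 1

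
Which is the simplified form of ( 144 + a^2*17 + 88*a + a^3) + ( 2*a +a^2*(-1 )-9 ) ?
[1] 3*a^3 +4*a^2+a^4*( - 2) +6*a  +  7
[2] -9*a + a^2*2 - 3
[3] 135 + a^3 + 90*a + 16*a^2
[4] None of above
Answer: 3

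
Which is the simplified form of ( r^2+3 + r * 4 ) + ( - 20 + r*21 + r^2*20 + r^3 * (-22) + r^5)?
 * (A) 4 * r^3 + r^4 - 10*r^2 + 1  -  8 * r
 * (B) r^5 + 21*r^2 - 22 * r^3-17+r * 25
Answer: B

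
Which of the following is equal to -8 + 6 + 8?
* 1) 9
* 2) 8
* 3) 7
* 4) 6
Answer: 4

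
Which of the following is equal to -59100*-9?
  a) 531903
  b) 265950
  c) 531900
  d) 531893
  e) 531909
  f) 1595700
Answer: c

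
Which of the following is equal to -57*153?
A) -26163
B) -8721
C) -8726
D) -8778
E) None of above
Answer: B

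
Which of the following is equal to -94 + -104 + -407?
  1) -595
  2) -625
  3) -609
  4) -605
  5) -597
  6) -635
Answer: 4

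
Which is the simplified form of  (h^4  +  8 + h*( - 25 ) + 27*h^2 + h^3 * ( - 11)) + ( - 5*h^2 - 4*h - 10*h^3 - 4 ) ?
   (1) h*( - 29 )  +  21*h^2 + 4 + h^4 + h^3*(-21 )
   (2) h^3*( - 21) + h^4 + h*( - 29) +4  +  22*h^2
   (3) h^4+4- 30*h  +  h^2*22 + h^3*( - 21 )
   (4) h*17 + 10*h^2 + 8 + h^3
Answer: 2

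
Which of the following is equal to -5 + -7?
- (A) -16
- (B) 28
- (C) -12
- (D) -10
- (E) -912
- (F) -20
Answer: C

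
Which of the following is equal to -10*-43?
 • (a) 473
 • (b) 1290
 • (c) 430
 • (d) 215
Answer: c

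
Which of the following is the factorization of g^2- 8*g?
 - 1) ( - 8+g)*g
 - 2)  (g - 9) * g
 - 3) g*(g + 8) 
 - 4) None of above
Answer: 1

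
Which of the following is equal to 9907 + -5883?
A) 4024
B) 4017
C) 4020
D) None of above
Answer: A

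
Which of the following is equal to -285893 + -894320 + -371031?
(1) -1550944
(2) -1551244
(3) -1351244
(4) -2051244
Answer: 2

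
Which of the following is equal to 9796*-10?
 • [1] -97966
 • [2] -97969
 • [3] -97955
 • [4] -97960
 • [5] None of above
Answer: 4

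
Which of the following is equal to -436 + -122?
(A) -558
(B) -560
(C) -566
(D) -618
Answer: A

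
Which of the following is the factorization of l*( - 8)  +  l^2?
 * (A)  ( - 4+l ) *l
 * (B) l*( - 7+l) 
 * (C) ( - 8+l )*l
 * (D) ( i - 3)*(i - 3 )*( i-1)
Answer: C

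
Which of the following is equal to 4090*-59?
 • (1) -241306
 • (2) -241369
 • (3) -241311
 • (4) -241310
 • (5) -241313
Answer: 4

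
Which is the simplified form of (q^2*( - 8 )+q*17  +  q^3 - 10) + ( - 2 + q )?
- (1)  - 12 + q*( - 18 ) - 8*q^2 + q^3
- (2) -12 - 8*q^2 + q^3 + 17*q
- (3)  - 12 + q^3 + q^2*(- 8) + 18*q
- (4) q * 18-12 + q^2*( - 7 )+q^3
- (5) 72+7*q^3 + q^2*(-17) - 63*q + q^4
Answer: 3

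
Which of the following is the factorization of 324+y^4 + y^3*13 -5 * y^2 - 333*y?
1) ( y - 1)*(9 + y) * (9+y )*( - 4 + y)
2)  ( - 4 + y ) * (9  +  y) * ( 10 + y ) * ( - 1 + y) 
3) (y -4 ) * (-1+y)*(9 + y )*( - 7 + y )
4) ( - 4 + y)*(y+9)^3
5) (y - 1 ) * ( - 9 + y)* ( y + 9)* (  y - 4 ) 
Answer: 1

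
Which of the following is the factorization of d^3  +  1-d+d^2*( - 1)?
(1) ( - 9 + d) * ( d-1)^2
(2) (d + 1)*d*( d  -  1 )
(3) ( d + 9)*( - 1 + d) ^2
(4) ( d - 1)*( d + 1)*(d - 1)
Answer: 4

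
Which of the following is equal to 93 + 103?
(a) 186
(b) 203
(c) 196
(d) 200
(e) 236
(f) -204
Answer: c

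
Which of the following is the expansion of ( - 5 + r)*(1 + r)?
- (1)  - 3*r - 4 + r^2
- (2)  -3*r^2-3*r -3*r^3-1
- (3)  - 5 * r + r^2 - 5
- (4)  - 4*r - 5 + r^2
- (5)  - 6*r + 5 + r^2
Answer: 4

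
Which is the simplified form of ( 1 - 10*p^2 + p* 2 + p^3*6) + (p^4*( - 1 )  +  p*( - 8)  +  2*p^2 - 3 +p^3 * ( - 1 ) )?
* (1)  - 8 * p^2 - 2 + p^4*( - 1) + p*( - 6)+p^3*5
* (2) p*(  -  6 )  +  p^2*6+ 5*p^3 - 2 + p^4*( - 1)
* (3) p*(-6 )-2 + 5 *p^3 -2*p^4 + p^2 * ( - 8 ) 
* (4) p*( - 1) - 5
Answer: 1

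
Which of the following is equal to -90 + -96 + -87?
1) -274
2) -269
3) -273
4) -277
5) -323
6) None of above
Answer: 3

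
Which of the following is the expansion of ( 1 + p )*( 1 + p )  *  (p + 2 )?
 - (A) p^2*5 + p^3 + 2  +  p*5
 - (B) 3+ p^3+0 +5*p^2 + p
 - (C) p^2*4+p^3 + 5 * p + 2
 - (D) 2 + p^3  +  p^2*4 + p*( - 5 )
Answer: C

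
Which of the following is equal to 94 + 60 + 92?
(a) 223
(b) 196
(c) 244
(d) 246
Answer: d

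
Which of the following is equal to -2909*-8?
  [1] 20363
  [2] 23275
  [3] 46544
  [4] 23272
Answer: 4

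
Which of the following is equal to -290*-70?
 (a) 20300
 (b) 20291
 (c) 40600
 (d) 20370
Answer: a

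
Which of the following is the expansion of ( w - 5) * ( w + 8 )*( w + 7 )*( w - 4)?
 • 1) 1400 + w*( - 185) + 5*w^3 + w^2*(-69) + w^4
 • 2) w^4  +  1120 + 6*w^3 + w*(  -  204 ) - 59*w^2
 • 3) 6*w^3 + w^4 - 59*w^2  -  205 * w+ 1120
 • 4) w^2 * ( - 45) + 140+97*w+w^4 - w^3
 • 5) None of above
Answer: 2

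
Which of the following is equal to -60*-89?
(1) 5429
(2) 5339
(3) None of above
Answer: 3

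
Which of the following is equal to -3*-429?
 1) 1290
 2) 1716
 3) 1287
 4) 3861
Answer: 3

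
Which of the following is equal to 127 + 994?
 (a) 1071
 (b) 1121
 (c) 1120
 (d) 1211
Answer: b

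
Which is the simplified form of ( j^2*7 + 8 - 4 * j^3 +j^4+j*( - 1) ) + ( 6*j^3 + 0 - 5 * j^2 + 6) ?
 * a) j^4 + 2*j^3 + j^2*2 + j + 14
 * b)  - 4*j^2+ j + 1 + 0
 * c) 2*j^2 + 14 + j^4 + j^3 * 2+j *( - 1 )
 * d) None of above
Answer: c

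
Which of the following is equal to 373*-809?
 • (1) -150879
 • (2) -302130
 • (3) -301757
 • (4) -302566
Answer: 3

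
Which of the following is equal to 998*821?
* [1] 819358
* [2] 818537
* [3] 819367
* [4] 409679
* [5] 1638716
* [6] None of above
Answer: 1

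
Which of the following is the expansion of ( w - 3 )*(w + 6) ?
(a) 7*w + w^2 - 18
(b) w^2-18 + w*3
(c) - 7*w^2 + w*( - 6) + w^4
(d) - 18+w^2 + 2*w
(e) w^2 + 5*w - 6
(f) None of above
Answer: b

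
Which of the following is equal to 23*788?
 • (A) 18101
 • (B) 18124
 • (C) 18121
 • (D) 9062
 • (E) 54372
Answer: B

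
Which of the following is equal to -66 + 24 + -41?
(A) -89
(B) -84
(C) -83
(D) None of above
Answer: C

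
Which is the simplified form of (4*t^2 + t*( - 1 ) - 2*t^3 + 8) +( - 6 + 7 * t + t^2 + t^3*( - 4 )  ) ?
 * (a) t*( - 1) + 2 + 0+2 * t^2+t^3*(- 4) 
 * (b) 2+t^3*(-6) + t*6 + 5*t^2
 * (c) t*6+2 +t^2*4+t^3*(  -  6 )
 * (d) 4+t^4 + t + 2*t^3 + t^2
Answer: b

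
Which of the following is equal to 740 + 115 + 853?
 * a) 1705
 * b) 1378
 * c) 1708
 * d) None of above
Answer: c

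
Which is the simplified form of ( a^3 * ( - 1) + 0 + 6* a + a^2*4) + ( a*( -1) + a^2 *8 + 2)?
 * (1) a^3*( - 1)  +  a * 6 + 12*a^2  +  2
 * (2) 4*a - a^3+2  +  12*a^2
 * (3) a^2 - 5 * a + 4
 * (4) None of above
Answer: 4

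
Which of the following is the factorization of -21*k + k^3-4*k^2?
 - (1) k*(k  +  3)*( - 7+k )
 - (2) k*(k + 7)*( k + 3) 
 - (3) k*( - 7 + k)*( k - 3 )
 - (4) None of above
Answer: 1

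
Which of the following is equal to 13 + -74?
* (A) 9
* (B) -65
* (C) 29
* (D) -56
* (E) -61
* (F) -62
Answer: E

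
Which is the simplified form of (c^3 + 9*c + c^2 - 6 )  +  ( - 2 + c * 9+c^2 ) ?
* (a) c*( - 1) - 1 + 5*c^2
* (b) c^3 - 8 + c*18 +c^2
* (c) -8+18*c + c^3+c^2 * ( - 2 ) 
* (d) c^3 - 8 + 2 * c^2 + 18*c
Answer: d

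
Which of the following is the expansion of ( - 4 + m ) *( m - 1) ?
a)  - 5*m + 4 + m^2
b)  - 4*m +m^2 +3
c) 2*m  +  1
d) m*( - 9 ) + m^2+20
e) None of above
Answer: a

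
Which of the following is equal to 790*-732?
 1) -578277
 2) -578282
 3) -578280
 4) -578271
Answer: 3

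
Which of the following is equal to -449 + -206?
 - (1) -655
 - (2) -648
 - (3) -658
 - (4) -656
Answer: 1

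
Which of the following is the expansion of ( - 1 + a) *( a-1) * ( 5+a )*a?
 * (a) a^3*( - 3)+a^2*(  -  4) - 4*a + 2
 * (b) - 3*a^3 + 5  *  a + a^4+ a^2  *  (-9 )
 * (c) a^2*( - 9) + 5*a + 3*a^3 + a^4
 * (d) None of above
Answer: c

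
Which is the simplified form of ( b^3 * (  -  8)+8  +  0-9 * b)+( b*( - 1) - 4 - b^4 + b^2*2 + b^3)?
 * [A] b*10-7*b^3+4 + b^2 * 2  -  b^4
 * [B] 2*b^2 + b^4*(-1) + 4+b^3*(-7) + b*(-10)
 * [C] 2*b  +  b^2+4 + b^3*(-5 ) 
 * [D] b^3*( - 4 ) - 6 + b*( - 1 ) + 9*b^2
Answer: B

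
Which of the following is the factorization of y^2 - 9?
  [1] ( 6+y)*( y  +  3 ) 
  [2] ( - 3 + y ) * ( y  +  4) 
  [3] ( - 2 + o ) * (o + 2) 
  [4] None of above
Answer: 4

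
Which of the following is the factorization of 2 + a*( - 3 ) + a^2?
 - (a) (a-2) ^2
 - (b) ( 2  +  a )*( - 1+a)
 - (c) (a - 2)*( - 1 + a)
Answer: c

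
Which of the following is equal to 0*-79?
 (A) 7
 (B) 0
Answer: B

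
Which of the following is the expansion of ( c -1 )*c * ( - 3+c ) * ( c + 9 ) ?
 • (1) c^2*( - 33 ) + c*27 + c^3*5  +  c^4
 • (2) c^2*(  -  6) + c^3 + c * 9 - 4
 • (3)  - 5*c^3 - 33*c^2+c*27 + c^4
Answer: 1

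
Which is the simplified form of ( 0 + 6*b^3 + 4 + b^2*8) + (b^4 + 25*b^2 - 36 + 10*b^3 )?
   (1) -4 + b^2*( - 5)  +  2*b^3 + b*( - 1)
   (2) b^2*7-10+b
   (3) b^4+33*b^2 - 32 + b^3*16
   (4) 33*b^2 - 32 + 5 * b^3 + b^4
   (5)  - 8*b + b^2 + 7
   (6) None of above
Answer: 3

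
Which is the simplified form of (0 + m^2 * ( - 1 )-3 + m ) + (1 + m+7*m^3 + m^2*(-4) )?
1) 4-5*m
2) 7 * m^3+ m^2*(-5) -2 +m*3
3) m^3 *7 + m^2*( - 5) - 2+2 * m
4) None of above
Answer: 3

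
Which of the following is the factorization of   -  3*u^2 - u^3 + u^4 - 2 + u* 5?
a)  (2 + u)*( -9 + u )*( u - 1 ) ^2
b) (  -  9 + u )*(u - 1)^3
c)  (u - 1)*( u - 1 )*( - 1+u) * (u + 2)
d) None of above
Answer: c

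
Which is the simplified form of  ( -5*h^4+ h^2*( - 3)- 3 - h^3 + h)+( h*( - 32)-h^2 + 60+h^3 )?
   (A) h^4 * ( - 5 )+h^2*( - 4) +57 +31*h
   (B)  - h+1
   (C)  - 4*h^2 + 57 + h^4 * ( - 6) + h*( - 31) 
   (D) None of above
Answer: D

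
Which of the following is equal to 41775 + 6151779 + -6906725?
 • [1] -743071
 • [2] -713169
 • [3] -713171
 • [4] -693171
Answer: 3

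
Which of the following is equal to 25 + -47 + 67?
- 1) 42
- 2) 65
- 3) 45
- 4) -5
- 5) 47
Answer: 3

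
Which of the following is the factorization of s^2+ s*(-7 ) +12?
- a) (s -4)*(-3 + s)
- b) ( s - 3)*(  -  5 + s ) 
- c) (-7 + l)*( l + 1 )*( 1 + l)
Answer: a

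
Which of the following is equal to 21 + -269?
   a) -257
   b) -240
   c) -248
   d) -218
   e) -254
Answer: c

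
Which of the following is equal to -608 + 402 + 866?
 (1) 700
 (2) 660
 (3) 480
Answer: 2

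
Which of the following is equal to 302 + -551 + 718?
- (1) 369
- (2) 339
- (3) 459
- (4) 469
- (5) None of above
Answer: 4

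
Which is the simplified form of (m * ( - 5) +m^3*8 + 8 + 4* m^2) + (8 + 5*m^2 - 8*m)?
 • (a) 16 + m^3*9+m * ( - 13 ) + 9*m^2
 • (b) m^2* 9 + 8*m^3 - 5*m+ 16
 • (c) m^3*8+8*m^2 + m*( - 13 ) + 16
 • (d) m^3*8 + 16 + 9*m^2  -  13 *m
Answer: d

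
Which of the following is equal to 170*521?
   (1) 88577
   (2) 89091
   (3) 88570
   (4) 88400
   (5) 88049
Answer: 3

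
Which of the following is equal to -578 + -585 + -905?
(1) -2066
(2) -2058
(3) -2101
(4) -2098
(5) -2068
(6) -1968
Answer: 5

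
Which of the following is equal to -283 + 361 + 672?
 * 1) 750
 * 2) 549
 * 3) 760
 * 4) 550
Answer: 1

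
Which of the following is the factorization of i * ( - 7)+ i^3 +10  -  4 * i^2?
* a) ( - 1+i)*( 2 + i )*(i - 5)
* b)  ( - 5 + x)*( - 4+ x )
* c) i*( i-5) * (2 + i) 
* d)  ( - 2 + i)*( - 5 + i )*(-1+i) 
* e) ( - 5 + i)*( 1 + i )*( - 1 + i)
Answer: a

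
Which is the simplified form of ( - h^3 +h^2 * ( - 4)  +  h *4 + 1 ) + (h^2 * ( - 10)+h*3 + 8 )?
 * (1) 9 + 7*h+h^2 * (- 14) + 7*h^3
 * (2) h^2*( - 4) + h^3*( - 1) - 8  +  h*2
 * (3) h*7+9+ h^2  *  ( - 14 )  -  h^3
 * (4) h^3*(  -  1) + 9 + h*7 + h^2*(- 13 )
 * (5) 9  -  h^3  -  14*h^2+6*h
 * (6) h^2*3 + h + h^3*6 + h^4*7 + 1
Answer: 3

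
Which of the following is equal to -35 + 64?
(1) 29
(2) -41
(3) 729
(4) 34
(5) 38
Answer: 1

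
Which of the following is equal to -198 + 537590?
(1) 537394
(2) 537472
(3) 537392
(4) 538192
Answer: 3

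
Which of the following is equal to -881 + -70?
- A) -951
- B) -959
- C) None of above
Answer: A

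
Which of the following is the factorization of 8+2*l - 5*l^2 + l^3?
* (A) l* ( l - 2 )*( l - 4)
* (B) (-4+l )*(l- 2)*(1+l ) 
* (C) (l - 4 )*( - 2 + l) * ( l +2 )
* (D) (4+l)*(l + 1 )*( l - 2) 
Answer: B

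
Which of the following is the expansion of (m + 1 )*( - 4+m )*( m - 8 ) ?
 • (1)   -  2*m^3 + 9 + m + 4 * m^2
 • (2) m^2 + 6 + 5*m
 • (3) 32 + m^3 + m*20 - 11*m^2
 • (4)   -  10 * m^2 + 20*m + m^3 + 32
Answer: 3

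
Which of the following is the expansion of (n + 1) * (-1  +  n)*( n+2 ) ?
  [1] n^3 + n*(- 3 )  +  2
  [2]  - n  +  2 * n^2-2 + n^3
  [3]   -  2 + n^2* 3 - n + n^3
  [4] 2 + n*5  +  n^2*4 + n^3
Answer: 2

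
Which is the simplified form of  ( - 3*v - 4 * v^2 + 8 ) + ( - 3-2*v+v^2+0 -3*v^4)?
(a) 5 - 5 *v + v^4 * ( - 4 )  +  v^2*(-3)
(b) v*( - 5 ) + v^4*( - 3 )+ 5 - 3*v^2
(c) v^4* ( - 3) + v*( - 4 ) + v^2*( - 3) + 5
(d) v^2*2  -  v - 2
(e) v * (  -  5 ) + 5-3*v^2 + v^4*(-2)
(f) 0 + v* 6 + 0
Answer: b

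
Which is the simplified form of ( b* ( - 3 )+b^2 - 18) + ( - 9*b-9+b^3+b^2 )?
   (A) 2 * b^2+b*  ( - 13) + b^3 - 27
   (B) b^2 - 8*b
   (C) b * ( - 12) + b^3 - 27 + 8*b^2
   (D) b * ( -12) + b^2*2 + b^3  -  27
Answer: D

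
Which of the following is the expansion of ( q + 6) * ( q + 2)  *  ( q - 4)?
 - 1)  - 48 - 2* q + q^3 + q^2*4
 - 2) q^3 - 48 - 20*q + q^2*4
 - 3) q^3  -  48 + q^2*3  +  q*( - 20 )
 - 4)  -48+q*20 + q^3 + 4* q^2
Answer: 2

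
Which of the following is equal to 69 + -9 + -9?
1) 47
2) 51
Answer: 2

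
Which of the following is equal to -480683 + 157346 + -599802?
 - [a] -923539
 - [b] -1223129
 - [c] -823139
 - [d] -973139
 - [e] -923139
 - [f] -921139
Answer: e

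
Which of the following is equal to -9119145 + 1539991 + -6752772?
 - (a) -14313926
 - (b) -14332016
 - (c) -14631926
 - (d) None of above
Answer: d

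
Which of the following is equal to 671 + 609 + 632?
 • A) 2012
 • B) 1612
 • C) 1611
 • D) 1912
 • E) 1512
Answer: D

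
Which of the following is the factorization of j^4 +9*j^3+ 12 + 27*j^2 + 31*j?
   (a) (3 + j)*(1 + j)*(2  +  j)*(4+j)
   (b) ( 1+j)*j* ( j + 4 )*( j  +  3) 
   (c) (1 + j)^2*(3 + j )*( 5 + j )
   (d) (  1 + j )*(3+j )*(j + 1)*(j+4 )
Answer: d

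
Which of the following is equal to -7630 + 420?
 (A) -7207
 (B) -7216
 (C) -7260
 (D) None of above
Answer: D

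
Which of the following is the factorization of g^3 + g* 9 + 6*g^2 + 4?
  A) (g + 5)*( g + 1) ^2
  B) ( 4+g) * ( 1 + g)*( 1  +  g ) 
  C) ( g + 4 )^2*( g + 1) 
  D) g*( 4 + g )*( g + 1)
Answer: B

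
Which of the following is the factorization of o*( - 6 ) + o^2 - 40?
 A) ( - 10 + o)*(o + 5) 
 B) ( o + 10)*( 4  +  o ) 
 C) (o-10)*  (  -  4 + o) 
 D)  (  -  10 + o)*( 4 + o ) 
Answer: D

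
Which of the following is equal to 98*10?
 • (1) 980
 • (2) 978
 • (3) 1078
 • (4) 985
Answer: 1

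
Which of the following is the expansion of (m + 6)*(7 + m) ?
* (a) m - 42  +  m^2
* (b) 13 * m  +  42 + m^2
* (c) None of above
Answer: b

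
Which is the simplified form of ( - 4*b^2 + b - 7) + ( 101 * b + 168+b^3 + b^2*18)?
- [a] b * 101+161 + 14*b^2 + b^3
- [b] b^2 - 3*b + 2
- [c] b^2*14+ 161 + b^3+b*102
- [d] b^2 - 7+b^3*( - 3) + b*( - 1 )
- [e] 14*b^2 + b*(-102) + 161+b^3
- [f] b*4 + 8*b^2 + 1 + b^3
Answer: c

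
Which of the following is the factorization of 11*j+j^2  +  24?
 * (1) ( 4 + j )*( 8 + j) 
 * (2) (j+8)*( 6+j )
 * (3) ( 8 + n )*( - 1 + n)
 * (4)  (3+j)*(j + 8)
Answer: 4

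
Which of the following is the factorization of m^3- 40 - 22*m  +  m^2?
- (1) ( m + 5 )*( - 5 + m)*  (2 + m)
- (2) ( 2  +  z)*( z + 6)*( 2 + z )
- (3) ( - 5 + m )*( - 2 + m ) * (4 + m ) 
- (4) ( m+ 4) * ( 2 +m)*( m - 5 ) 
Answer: 4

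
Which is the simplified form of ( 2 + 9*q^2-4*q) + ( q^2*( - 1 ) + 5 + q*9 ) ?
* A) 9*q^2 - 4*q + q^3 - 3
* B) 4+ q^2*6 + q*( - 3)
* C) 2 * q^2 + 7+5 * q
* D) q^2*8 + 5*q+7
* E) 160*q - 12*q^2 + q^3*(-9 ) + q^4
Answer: D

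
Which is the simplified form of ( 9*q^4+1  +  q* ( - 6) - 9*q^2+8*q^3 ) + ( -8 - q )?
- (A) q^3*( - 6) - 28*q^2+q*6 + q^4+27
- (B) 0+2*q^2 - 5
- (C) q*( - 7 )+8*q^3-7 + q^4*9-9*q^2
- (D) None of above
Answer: C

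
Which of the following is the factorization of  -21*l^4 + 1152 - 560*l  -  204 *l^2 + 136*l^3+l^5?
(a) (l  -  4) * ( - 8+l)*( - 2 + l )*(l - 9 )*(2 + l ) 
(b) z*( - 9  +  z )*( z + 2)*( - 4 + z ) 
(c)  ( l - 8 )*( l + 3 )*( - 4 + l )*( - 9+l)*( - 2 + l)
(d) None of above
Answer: a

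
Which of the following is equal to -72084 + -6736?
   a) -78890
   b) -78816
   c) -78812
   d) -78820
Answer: d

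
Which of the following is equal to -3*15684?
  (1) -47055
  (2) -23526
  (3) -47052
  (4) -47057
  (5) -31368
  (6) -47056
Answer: 3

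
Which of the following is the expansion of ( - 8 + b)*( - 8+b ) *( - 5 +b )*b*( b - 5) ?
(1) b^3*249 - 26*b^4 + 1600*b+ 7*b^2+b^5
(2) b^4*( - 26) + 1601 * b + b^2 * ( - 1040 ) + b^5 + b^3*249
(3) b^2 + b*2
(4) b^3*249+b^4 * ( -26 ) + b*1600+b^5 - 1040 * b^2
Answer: 4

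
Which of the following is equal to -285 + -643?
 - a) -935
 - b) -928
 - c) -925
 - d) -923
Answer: b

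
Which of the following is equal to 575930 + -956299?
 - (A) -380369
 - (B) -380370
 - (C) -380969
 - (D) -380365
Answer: A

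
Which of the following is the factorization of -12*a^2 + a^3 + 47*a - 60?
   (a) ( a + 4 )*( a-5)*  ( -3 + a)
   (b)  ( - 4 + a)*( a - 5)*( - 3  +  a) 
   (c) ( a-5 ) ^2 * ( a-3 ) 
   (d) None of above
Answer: b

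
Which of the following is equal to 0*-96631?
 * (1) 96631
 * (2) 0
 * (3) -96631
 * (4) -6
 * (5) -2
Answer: 2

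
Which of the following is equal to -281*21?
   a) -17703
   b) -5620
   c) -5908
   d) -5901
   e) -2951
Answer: d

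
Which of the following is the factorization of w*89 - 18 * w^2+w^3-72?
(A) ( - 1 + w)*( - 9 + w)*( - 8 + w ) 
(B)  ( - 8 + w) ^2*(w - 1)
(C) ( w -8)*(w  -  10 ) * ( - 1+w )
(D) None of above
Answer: A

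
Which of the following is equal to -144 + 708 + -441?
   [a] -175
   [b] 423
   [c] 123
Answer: c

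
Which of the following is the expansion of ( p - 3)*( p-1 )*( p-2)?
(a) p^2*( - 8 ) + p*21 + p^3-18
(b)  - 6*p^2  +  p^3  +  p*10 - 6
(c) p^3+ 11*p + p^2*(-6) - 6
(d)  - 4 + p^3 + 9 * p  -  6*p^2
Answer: c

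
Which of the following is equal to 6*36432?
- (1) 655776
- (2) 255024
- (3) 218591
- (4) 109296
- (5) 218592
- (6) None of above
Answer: 5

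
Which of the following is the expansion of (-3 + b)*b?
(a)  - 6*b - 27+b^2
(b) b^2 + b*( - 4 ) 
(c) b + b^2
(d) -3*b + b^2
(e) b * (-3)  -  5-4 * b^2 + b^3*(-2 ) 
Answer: d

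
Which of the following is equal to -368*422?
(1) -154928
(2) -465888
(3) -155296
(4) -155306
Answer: 3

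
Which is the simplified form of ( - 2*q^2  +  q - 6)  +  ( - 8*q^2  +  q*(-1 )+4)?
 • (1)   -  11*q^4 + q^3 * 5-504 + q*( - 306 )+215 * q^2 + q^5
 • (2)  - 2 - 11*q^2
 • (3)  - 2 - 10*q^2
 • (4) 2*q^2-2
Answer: 3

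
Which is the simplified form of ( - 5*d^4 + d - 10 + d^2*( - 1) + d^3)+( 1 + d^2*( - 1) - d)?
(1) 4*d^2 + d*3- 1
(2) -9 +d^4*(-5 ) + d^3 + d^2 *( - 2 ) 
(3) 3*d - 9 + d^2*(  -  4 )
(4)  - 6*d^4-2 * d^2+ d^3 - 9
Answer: 2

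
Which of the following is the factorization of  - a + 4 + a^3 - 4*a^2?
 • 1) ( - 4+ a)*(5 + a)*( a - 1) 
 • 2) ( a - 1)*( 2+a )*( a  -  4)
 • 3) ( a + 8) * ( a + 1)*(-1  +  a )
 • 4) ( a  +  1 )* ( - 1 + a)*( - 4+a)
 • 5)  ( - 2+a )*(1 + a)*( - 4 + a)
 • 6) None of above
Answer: 4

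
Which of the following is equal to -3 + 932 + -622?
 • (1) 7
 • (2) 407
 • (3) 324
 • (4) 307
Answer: 4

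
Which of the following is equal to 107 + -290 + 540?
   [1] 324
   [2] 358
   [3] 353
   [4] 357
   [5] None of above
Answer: 4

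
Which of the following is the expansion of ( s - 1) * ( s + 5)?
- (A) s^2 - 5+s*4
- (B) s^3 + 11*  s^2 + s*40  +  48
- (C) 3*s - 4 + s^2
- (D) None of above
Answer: A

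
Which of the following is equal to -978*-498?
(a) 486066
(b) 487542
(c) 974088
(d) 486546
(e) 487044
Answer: e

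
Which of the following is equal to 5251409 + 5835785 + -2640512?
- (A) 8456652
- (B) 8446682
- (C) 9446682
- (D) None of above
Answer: B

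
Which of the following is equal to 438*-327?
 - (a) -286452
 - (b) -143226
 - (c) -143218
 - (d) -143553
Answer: b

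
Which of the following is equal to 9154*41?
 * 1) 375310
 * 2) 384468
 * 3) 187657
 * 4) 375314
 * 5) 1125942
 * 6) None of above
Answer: 4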